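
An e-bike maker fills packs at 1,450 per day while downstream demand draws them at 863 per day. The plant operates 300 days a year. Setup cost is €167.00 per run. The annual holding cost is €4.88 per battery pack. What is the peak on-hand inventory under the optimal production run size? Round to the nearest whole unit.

Annual demand D = 863 × 300 = 258,900.
Production build-up factor (1 − d/p) = 1 − 863/1,450 = 0.4048.
Q* = √(2DS / (H(1 − d/p))) = √(2 × 258,900 × 167 / (4.88 × 0.4048)).
= √(86,472,600 / 1.9756) ≈ 6615.982.
Maximum inventory = Q*(1 − d/p) = 6615.982 × 0.4048 ≈ 2678.332.

I_max ≈ 2,678 packs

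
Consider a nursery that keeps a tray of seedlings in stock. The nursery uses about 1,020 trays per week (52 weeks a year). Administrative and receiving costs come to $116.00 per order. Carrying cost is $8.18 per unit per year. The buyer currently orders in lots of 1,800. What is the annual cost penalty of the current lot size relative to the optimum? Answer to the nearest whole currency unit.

Extra cost ≈ $747 per year

Annual demand D = 1,020 × 52 = 53,040.
EOQ = √(2DS/H) = √(2 × 53,040 × 116 / 8.18) ≈ 1226.50.
Cost at Q* = (D/Q*)S + (Q*/2)H = √(2DSH) ≈ $10,032.81.
Cost at Q = 1,800: (53,040/1,800)×116 + (1,800/2)×8.18 = $3,418.13 + $7,362.00 = $10,780.13.
Excess = $10,780.13 − $10,032.81 = $747.33.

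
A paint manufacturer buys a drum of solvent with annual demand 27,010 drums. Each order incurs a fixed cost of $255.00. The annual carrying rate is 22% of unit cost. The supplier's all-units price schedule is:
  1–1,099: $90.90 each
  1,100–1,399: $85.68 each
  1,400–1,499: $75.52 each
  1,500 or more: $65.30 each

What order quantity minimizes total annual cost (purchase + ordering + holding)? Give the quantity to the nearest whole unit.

Holding cost per unit per year at price C is H = 0.22·C.
Evaluate total cost at each tier's feasible EOQ or, if the EOQ is below the tier, at the tier's minimum quantity.
EOQ at $90.90 = 830.0 (feasible in tier 1): TC = 27,010×$90.90 + (27,010/830.0)×255 + (830.0/2)×0.22×$90.90 = $2,471,806.42.
EOQ at $85.68 = 854.9 < 1100, so use break Q=1100: TC = 27,010×$85.68 + (27,010/1100.0)×255 + (1100.0/2)×0.22×$85.68 = $2,330,845.49.
EOQ at $75.52 = 910.6 < 1400, so use break Q=1400: TC = 27,010×$75.52 + (27,010/1400.0)×255 + (1400.0/2)×0.22×$75.52 = $2,056,344.96.
EOQ at $65.30 = 979.2 < 1500, so use break Q=1500: TC = 27,010×$65.30 + (27,010/1500.0)×255 + (1500.0/2)×0.22×$65.30 = $1,779,119.20.
Lowest total cost is $1,779,119.20 at Q = 1500.0.

Q* ≈ 1,500 drums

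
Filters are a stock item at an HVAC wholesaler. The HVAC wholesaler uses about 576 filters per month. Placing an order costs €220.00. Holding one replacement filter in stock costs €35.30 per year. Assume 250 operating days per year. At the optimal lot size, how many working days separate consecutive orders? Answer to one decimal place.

T ≈ 10.6 days

Annual demand D = 576 × 12 = 6,912.
EOQ = √(2DS/H) = √(2 × 6,912 × 220 / 35.3) ≈ 293.52.
Cycle time = Q*/D × 250 = 293.52 / 6,912 × 250 ≈ 10.616 days.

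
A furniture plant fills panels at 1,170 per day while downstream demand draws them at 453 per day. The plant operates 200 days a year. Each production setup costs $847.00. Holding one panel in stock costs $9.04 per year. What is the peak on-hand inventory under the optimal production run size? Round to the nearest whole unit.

I_max ≈ 3,226 panels

Annual demand D = 453 × 200 = 90,600.
Production build-up factor (1 − d/p) = 1 − 453/1,170 = 0.6128.
Q* = √(2DS / (H(1 − d/p))) = √(2 × 90,600 × 847 / (9.04 × 0.6128)).
= √(153,476,400 / 5.5399) ≈ 5263.443.
Maximum inventory = Q*(1 − d/p) = 5263.443 × 0.6128 ≈ 3225.546.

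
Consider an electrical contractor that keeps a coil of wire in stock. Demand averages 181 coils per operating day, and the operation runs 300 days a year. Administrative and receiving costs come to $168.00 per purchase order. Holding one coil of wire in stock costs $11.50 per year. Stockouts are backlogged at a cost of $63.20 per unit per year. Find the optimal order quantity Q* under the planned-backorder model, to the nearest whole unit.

Annual demand D = 181 × 300 = 54,300.
With planned backorders, Q* = √(2DS/H) · √((H+B)/B).
√(2DS/H) = √(2 × 54,300 × 168 / 11.5) = 1259.565.
√((H+B)/B) = √((11.5+63.2)/63.2) = 1.0872.
Q* ≈ 1369.375.

Q* ≈ 1,369 coils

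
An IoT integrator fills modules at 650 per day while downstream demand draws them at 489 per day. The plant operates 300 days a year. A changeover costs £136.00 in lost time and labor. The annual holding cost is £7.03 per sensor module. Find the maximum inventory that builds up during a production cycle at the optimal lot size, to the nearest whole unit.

I_max ≈ 1,186 modules

Annual demand D = 489 × 300 = 146,700.
Production build-up factor (1 − d/p) = 1 − 489/650 = 0.2477.
Q* = √(2DS / (H(1 − d/p))) = √(2 × 146,700 × 136 / (7.03 × 0.2477)).
= √(39,902,400 / 1.7413) ≈ 4787.024.
Maximum inventory = Q*(1 − d/p) = 4787.024 × 0.2477 ≈ 1185.709.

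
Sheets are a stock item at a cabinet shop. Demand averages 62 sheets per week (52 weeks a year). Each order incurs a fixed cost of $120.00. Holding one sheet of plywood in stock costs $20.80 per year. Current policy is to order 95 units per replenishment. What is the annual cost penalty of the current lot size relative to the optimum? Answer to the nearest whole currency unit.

Annual demand D = 62 × 52 = 3,224.
EOQ = √(2DS/H) = √(2 × 3,224 × 120 / 20.8) ≈ 192.87.
Cost at Q* = (D/Q*)S + (Q*/2)H = √(2DSH) ≈ $4,011.76.
Cost at Q = 95: (3,224/95)×120 + (95/2)×20.8 = $4,072.42 + $988.00 = $5,060.42.
Excess = $5,060.42 − $4,011.76 = $1,048.66.

Extra cost ≈ $1,049 per year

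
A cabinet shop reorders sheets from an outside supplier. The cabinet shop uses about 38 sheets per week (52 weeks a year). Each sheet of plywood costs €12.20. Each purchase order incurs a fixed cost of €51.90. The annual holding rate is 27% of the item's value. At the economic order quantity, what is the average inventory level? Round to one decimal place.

Average inventory ≈ 124.8 sheets

Annual demand D = 38 × 52 = 1,976.
Holding cost H = 0.27 × €12.20 = €3.2940 per unit per year.
The optimal lot size = √(2DS/H) = √(2 × 1,976 × 51.9 / 3.294) ≈ 249.53.
Average inventory = Q*/2 ≈ 249.53 / 2 = 124.767.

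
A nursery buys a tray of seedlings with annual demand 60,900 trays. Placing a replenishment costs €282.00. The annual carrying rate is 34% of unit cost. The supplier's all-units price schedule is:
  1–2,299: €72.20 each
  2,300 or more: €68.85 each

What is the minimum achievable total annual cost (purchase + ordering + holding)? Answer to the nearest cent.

Holding cost per unit per year at price C is H = 0.34·C.
For each price level, check whether its EOQ is feasible; otherwise the best quantity at that price is the breakpoint.
EOQ at €72.20 = 1182.9 (feasible in tier 1): TC = 60,900×€72.20 + (60,900/1182.9)×282 + (1182.9/2)×0.34×€72.20 = €4,426,017.30.
EOQ at €68.85 = 1211.3 < 2300, so use break Q=2300: TC = 60,900×€68.85 + (60,900/2300.0)×282 + (2300.0/2)×0.34×€68.85 = €4,227,352.22.
Lowest total cost among the candidates is at Q = 2300.0.

TC* ≈ €4,227,352.22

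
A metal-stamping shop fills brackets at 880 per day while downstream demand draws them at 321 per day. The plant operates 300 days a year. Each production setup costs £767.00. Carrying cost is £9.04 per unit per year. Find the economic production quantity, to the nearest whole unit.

Annual demand D = 321 × 300 = 96,300.
Production build-up factor (1 − d/p) = 1 − 321/880 = 0.6352.
Q* = √(2DS / (H(1 − d/p))) = √(2 × 96,300 × 767 / (9.04 × 0.6352)).
= √(147,724,200 / 5.7425) ≈ 5071.974.

Q* ≈ 5,072 brackets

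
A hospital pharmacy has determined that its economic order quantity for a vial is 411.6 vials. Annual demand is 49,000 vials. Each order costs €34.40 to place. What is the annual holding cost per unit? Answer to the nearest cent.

The basic EOQ model gives Q* = √(2DS/H); rearrange for the unknown.
From Q* = √(2DS/H): H = 2DS / Q*² = 2 × 49,000 × 34.4 / 411.6² = 19.8991.

H ≈ €19.90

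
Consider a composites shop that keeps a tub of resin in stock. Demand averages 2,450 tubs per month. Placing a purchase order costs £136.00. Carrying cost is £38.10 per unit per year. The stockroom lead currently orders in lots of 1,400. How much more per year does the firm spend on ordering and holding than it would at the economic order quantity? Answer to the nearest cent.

Extra cost ≈ £12,070.97 per year

Annual demand D = 2,450 × 12 = 29,400.
EOQ = √(2DS/H) = √(2 × 29,400 × 136 / 38.1) ≈ 458.14.
Cost at Q* = (D/Q*)S + (Q*/2)H = √(2DSH) ≈ £17,455.03.
Cost at Q = 1,400: (29,400/1,400)×136 + (1,400/2)×38.1 = £2,856.00 + £26,670.00 = £29,526.00.
Excess = £29,526.00 − £17,455.03 = £12,070.97.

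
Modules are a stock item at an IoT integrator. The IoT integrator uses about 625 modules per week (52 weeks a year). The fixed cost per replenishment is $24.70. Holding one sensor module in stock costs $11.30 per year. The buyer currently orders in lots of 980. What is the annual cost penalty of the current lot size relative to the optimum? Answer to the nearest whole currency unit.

Extra cost ≈ $2,097 per year

Annual demand D = 625 × 52 = 32,500.
EOQ = √(2DS/H) = √(2 × 32,500 × 24.7 / 11.3) ≈ 376.93.
Cost at Q* = (D/Q*)S + (Q*/2)H = √(2DSH) ≈ $4,259.36.
Cost at Q = 980: (32,500/980)×24.7 + (980/2)×11.3 = $819.13 + $5,537.00 = $6,356.13.
Excess = $6,356.13 − $4,259.36 = $2,096.77.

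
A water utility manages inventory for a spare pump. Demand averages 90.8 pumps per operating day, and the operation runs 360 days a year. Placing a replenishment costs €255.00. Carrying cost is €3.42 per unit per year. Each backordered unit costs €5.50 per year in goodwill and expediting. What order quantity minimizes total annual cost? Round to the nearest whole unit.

Annual demand D = 90.8 × 360 = 32,688.
With planned backorders, Q* = √(2DS/H) · √((H+B)/B).
√(2DS/H) = √(2 × 32,688 × 255 / 3.42) = 2207.833.
√((H+B)/B) = √((3.42+5.5)/5.5) = 1.2735.
Q* ≈ 2811.689.

Q* ≈ 2,812 pumps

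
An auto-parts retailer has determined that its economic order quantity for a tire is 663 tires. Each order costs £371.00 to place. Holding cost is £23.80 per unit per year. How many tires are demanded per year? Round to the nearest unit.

D ≈ 14,099 tires per year

Squaring Q* = √(2DS/H) gives Q*² = 2DS/H.
From Q* = √(2DS/H): D = Q*²H / (2S) = 663² × 23.8 / (2 × 371) = 14099.383.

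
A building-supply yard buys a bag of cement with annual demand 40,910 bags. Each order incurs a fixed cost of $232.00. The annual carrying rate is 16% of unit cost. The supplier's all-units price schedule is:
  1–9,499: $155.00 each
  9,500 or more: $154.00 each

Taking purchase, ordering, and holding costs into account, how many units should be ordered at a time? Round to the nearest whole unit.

Q* ≈ 875 bags

Holding cost per unit per year at price C is H = 0.16·C.
Candidates are each tier's EOQ (if it falls in that tier) and each price-break quantity.
EOQ at $155.00 = 874.9 (feasible in tier 1): TC = 40,910×$155.00 + (40,910/874.9)×232 + (874.9/2)×0.16×$155.00 = $6,362,746.99.
EOQ at $154.00 = 877.7 < 9500, so use break Q=9500: TC = 40,910×$154.00 + (40,910/9500.0)×232 + (9500.0/2)×0.16×$154.00 = $6,418,179.07.
Lowest total cost is $6,362,746.99 at Q = 874.9.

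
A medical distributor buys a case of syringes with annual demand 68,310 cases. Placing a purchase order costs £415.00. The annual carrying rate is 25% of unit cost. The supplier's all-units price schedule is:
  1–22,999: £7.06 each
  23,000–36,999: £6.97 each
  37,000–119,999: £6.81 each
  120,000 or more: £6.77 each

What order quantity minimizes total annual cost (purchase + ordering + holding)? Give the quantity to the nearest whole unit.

Q* ≈ 5,668 cases

Holding cost per unit per year at price C is H = 0.25·C.
Evaluate total cost at each tier's feasible EOQ or, if the EOQ is below the tier, at the tier's minimum quantity.
EOQ at £7.06 = 5667.7 (feasible in tier 1): TC = 68,310×£7.06 + (68,310/5667.7)×415 + (5667.7/2)×0.25×£7.06 = £492,272.14.
EOQ at £6.97 = 5704.2 < 23000, so use break Q=23000: TC = 68,310×£6.97 + (68,310/23000.0)×415 + (23000.0/2)×0.25×£6.97 = £497,392.00.
EOQ at £6.81 = 5770.8 < 37000, so use break Q=37000: TC = 68,310×£6.81 + (68,310/37000.0)×415 + (37000.0/2)×0.25×£6.81 = £497,453.53.
EOQ at £6.77 = 5787.8 < 120000, so use break Q=120000: TC = 68,310×£6.77 + (68,310/120000.0)×415 + (120000.0/2)×0.25×£6.77 = £564,244.94.
Lowest total cost is £492,272.14 at Q = 5667.7.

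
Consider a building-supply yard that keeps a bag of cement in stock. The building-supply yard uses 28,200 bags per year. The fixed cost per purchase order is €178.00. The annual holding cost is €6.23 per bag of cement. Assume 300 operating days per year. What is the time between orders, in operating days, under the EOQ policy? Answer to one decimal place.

T ≈ 13.5 days

The optimal lot size = √(2DS/H) = √(2 × 28,200 × 178 / 6.23) ≈ 1269.42.
Cycle time = Q*/D × 300 = 1269.42 / 28,200 × 300 ≈ 13.504 days.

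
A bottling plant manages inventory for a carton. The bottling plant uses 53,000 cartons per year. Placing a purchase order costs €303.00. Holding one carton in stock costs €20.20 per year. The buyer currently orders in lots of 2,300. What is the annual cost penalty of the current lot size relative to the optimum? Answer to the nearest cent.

EOQ = √(2DS/H) = √(2 × 53,000 × 303 / 20.2) ≈ 1260.95.
Cost at Q* = (D/Q*)S + (Q*/2)H = √(2DSH) ≈ €25,471.23.
Cost at Q = 2,300: (53,000/2,300)×303 + (2,300/2)×20.2 = €6,982.17 + €23,230.00 = €30,212.17.
Excess = €30,212.17 − €25,471.23 = €4,740.94.

Extra cost ≈ €4,740.94 per year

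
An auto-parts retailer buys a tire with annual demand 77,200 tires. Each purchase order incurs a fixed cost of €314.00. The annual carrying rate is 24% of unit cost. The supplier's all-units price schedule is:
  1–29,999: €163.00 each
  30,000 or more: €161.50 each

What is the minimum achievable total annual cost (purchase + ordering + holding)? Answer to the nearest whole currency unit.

TC* ≈ €12,627,150

Holding cost per unit per year at price C is H = 0.24·C.
Evaluate total cost at each tier's feasible EOQ or, if the EOQ is below the tier, at the tier's minimum quantity.
EOQ at €163.00 = 1113.2 (feasible in tier 1): TC = 77,200×€163.00 + (77,200/1113.2)×314 + (1113.2/2)×0.24×€163.00 = €12,627,149.97.
EOQ at €161.50 = 1118.4 < 30000, so use break Q=30000: TC = 77,200×€161.50 + (77,200/30000.0)×314 + (30000.0/2)×0.24×€161.50 = €13,050,008.03.
Lowest total cost among the candidates is at Q = 1113.2.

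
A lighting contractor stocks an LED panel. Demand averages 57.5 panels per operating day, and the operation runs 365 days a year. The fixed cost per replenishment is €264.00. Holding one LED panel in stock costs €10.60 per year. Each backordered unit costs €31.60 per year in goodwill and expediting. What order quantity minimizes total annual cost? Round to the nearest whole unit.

Q* ≈ 1,182 panels

Annual demand D = 57.5 × 365 = 20,987.5.
With planned backorders, Q* = √(2DS/H) · √((H+B)/B).
√(2DS/H) = √(2 × 20,987.5 × 264 / 10.6) = 1022.455.
√((H+B)/B) = √((10.6+31.6)/31.6) = 1.1556.
Q* ≈ 1181.564.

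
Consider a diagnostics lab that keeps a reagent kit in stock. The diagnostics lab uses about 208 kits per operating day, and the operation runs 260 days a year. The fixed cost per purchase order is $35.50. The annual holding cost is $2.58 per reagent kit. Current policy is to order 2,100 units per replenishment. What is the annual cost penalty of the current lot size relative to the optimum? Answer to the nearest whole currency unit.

Annual demand D = 208 × 260 = 54,080.
EOQ = √(2DS/H) = √(2 × 54,080 × 35.5 / 2.58) ≈ 1219.94.
Cost at Q* = (D/Q*)S + (Q*/2)H = √(2DSH) ≈ $3,147.44.
Cost at Q = 2,100: (54,080/2,100)×35.5 + (2,100/2)×2.58 = $914.21 + $2,709.00 = $3,623.21.
Excess = $3,623.21 − $3,147.44 = $475.77.

Extra cost ≈ $476 per year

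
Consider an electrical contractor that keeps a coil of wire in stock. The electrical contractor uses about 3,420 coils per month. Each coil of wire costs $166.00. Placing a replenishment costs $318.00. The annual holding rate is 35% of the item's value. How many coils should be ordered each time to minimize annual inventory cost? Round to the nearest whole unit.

Annual demand D = 3,420 × 12 = 41,040.
Holding cost H = 0.35 × $166.00 = $58.1000 per unit per year.
EOQ = √(2DS / H) = √(2 × 41,040 × 318 / 58.1).
= √(26,101,440 / 58.1) = √449,250.2582 ≈ 670.261.

Q* ≈ 670 coils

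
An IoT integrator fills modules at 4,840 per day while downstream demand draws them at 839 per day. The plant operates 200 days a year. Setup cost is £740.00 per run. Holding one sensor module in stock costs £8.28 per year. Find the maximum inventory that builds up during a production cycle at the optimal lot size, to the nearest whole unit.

I_max ≈ 4,979 modules

Annual demand D = 839 × 200 = 167,800.
Production build-up factor (1 − d/p) = 1 − 839/4,840 = 0.8267.
Q* = √(2DS / (H(1 − d/p))) = √(2 × 167,800 × 740 / (8.28 × 0.8267)).
= √(248,344,000 / 6.8447) ≈ 6023.516.
Maximum inventory = Q*(1 − d/p) = 6023.516 × 0.8267 ≈ 4979.357.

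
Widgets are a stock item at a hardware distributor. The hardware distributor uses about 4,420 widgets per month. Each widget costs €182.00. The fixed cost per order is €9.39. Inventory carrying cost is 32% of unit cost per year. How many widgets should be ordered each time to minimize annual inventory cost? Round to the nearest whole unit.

Annual demand D = 4,420 × 12 = 53,040.
Holding cost H = 0.32 × €182.00 = €58.2400 per unit per year.
EOQ = √(2DS / H) = √(2 × 53,040 × 9.39 / 58.24).
= √(996,091.2 / 58.24) = √17,103.2143 ≈ 130.779.

Q* ≈ 131 widgets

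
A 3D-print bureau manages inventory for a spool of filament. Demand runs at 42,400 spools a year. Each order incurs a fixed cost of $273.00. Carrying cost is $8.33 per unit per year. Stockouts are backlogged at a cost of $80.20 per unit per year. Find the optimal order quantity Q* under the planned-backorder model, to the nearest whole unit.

With planned backorders, Q* = √(2DS/H) · √((H+B)/B).
√(2DS/H) = √(2 × 42,400 × 273 / 8.33) = 1667.081.
√((H+B)/B) = √((8.33+80.2)/80.2) = 1.0506.
Q* ≈ 1751.519.

Q* ≈ 1,752 spools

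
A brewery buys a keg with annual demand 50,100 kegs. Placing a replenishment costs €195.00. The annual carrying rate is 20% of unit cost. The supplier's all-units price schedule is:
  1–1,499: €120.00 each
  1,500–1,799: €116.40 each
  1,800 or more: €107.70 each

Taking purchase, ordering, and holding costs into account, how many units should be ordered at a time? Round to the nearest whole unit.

Holding cost per unit per year at price C is H = 0.20·C.
Candidates are each tier's EOQ (if it falls in that tier) and each price-break quantity.
EOQ at €120.00 = 902.3 (feasible in tier 1): TC = 50,100×€120.00 + (50,100/902.3)×195 + (902.3/2)×0.20×€120.00 = €6,033,654.93.
EOQ at €116.40 = 916.1 < 1500, so use break Q=1500: TC = 50,100×€116.40 + (50,100/1500.0)×195 + (1500.0/2)×0.20×€116.40 = €5,855,613.00.
EOQ at €107.70 = 952.4 < 1800, so use break Q=1800: TC = 50,100×€107.70 + (50,100/1800.0)×195 + (1800.0/2)×0.20×€107.70 = €5,420,583.50.
Lowest total cost is €5,420,583.50 at Q = 1800.0.

Q* ≈ 1,800 kegs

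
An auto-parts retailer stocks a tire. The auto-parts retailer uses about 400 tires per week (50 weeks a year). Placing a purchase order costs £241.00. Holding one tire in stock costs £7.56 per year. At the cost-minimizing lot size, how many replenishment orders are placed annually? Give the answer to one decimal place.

N ≈ 17.7 orders per year

Annual demand D = 400 × 50 = 20,000.
EOQ = √(2DS/H) = √(2 × 20,000 × 241 / 7.56) ≈ 1129.22.
Orders per year = D / Q* = 20,000 / 1129.22 ≈ 17.711.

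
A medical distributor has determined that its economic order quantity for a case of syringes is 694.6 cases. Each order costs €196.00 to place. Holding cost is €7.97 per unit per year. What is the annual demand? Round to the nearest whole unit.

The basic EOQ model gives Q* = √(2DS/H); rearrange for the unknown.
From Q* = √(2DS/H): D = Q*²H / (2S) = 694.6² × 7.97 / (2 × 196) = 9809.386.

D ≈ 9,809 cases per year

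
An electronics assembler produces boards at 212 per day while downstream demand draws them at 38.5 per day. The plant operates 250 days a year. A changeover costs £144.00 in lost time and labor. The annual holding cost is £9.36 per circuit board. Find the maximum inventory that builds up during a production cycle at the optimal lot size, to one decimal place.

I_max ≈ 492.3 boards

Annual demand D = 38.5 × 250 = 9,625.
Production build-up factor (1 − d/p) = 1 − 38.5/212 = 0.8184.
Q* = √(2DS / (H(1 − d/p))) = √(2 × 9,625 × 144 / (9.36 × 0.8184)).
= √(2,772,000 / 7.6602) ≈ 601.557.
Maximum inventory = Q*(1 − d/p) = 601.557 × 0.8184 ≈ 492.312.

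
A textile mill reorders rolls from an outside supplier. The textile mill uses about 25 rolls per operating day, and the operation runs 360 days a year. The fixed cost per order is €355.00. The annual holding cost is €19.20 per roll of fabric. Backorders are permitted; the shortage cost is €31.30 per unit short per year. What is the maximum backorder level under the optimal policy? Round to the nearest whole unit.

S* ≈ 279 rolls

Annual demand D = 25 × 360 = 9,000.
With planned backorders, Q* = √(2DS/H) · √((H+B)/B).
√(2DS/H) = √(2 × 9,000 × 355 / 19.2) = 576.899.
√((H+B)/B) = √((19.2+31.3)/31.3) = 1.2702.
Q* ≈ 732.780.
S* = Q* · H/(H+B) = 732.780 × 19.2/50.5 ≈ 278.601.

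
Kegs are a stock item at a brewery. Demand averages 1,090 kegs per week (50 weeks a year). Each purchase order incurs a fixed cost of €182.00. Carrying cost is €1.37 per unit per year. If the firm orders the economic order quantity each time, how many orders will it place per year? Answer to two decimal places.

N ≈ 14.32 orders per year

Annual demand D = 1,090 × 50 = 54,500.
The optimal lot size = √(2DS/H) = √(2 × 54,500 × 182 / 1.37) ≈ 3805.30.
Orders per year = D / Q* = 54,500 / 3805.30 ≈ 14.322.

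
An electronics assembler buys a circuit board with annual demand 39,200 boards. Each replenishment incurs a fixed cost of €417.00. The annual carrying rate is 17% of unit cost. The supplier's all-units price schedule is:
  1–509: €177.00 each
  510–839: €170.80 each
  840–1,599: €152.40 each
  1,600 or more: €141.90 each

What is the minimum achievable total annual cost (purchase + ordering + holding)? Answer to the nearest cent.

Holding cost per unit per year at price C is H = 0.17·C.
Evaluate total cost at each tier's feasible EOQ or, if the EOQ is below the tier, at the tier's minimum quantity.
Tier 1 (€177.00): EOQ = 1042.4 exceeds tier's upper bound 509, so this tier is dominated.
Tier 2 (€170.80): EOQ = 1061.1 exceeds tier's upper bound 839, so this tier is dominated.
EOQ at €152.40 = 1123.3 (feasible in tier 3): TC = 39,200×€152.40 + (39,200/1123.3)×417 + (1123.3/2)×0.17×€152.40 = €6,003,183.35.
EOQ at €141.90 = 1164.2 < 1600, so use break Q=1600: TC = 39,200×€141.90 + (39,200/1600.0)×417 + (1600.0/2)×0.17×€141.90 = €5,591,994.90.
Lowest total cost among the candidates is at Q = 1600.0.

TC* ≈ €5,591,994.90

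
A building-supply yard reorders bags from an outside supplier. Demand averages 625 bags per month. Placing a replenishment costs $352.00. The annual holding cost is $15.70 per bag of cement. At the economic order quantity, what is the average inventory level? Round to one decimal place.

Average inventory ≈ 290.0 bags

Annual demand D = 625 × 12 = 7,500.
The optimal lot size = √(2DS/H) = √(2 × 7,500 × 352 / 15.7) ≈ 579.92.
Average inventory = Q*/2 ≈ 579.92 / 2 = 289.959.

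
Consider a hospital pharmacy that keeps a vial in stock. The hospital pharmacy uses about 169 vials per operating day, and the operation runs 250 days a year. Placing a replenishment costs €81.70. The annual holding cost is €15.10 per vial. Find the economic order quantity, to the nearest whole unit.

Q* ≈ 676 vials

Annual demand D = 169 × 250 = 42,250.
EOQ = √(2DS / H) = √(2 × 42,250 × 81.7 / 15.1).
= √(6,903,650 / 15.1) = √457,195.3642 ≈ 676.162.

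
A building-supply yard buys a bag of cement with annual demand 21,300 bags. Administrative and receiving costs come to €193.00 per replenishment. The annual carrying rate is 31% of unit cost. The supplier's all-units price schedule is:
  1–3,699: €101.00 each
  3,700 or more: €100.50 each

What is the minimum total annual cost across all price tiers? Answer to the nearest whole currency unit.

TC* ≈ €2,167,344

Holding cost per unit per year at price C is H = 0.31·C.
Evaluate total cost at each tier's feasible EOQ or, if the EOQ is below the tier, at the tier's minimum quantity.
EOQ at €101.00 = 512.4 (feasible in tier 1): TC = 21,300×€101.00 + (21,300/512.4)×193 + (512.4/2)×0.31×€101.00 = €2,167,344.46.
EOQ at €100.50 = 513.7 < 3700, so use break Q=3700: TC = 21,300×€100.50 + (21,300/3700.0)×193 + (3700.0/2)×0.31×€100.50 = €2,199,397.80.
Lowest total cost among the candidates is at Q = 512.4.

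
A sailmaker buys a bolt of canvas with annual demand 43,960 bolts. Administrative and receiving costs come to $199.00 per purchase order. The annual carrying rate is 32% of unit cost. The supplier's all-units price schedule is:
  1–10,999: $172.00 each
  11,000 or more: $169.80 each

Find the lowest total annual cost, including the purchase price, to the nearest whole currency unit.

TC* ≈ $7,592,152

Holding cost per unit per year at price C is H = 0.32·C.
Evaluate total cost at each tier's feasible EOQ or, if the EOQ is below the tier, at the tier's minimum quantity.
EOQ at $172.00 = 563.8 (feasible in tier 1): TC = 43,960×$172.00 + (43,960/563.8)×199 + (563.8/2)×0.32×$172.00 = $7,592,151.99.
EOQ at $169.80 = 567.4 < 11000, so use break Q=11000: TC = 43,960×$169.80 + (43,960/11000.0)×199 + (11000.0/2)×0.32×$169.80 = $7,764,051.28.
Lowest total cost among the candidates is at Q = 563.8.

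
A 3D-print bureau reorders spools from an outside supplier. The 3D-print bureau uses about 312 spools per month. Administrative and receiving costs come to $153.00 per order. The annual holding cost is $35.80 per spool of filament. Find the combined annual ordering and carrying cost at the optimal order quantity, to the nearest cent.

Annual demand D = 312 × 12 = 3,744.
Q* = √(2DS/H) = √(2 × 3,744 × 153 / 35.8) ≈ 178.89.
At the optimum the two cost components are equal, so total cost = 2·(Q*/2)H = Q*·H.
Minimum total = √(2DSH) = √(2 × 3,744 × 153 × 35.8) ≈ 6404.278.

TC* ≈ $6,404.28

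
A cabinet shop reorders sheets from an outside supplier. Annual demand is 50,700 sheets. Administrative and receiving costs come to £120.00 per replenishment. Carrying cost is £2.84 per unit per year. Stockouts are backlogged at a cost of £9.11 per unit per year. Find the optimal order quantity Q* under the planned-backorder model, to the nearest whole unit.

With planned backorders, Q* = √(2DS/H) · √((H+B)/B).
√(2DS/H) = √(2 × 50,700 × 120 / 2.84) = 2069.905.
√((H+B)/B) = √((2.84+9.11)/9.11) = 1.1453.
Q* ≈ 2370.692.

Q* ≈ 2,371 sheets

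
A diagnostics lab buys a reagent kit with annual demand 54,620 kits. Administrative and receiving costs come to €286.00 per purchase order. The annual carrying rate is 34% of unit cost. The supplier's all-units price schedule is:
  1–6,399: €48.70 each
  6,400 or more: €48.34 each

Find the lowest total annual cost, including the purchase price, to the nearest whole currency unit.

TC* ≈ €2,682,739

Holding cost per unit per year at price C is H = 0.34·C.
Evaluate total cost at each tier's feasible EOQ or, if the EOQ is below the tier, at the tier's minimum quantity.
EOQ at €48.70 = 1373.6 (feasible in tier 1): TC = 54,620×€48.70 + (54,620/1373.6)×286 + (1373.6/2)×0.34×€48.70 = €2,682,738.57.
EOQ at €48.34 = 1378.7 < 6400, so use break Q=6400: TC = 54,620×€48.34 + (54,620/6400.0)×286 + (6400.0/2)×0.34×€48.34 = €2,695,365.55.
Lowest total cost among the candidates is at Q = 1373.6.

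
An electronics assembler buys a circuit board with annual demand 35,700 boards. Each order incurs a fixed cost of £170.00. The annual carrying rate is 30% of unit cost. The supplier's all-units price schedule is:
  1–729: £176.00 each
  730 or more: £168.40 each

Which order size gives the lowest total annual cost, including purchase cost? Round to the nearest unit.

Q* ≈ 730 boards

Holding cost per unit per year at price C is H = 0.30·C.
For each price level, check whether its EOQ is feasible; otherwise the best quantity at that price is the breakpoint.
EOQ at £176.00 = 479.5 (feasible in tier 1): TC = 35,700×£176.00 + (35,700/479.5)×170 + (479.5/2)×0.30×£176.00 = £6,308,515.73.
EOQ at £168.40 = 490.2 < 730, so use break Q=730: TC = 35,700×£168.40 + (35,700/730.0)×170 + (730.0/2)×0.30×£168.40 = £6,038,633.50.
Lowest total cost is £6,038,633.50 at Q = 730.0.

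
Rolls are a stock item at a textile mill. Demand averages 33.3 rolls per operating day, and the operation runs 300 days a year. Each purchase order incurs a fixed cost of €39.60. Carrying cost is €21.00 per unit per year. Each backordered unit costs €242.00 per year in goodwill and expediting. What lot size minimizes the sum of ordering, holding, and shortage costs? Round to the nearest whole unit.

Q* ≈ 202 rolls

Annual demand D = 33.3 × 300 = 9,990.
With planned backorders, Q* = √(2DS/H) · √((H+B)/B).
√(2DS/H) = √(2 × 9,990 × 39.6 / 21) = 194.105.
√((H+B)/B) = √((21+242)/242) = 1.0425.
Q* ≈ 202.351.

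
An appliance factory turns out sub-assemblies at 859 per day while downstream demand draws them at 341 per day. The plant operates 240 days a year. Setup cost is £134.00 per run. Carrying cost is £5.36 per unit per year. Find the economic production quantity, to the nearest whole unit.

Annual demand D = 341 × 240 = 81,840.
Production build-up factor (1 − d/p) = 1 − 341/859 = 0.6030.
Q* = √(2DS / (H(1 − d/p))) = √(2 × 81,840 × 134 / (5.36 × 0.6030)).
= √(21,933,120 / 3.2322) ≈ 2604.951.

Q* ≈ 2,605 sub-assemblies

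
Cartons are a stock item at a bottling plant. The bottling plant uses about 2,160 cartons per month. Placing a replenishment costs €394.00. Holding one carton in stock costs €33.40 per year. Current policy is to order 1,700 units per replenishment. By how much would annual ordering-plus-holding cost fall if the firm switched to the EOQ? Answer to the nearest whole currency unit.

Extra cost ≈ €8,279 per year

Annual demand D = 2,160 × 12 = 25,920.
EOQ = √(2DS/H) = √(2 × 25,920 × 394 / 33.4) ≈ 782.00.
Cost at Q* = (D/Q*)S + (Q*/2)H = √(2DSH) ≈ €26,118.84.
Cost at Q = 1,700: (25,920/1,700)×394 + (1,700/2)×33.4 = €6,007.34 + €28,390.00 = €34,397.34.
Excess = €34,397.34 − €26,118.84 = €8,278.50.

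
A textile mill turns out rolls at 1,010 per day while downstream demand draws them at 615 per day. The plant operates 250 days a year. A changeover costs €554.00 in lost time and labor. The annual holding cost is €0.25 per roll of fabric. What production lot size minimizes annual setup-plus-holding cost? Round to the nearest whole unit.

Q* ≈ 41,742 rolls

Annual demand D = 615 × 250 = 153,750.
Production build-up factor (1 − d/p) = 1 − 615/1,010 = 0.3911.
Q* = √(2DS / (H(1 − d/p))) = √(2 × 153,750 × 554 / (0.25 × 0.3911)).
= √(170,355,000 / 0.0978) ≈ 41741.647.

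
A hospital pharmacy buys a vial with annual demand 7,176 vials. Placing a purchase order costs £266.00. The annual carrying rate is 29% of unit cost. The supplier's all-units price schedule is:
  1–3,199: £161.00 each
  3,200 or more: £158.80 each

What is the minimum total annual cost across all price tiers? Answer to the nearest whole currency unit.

TC* ≈ £1,168,687

Holding cost per unit per year at price C is H = 0.29·C.
Evaluate total cost at each tier's feasible EOQ or, if the EOQ is below the tier, at the tier's minimum quantity.
EOQ at £161.00 = 285.9 (feasible in tier 1): TC = 7,176×£161.00 + (7,176/285.9)×266 + (285.9/2)×0.29×£161.00 = £1,168,686.85.
EOQ at £158.80 = 287.9 < 3200, so use break Q=3200: TC = 7,176×£158.80 + (7,176/3200.0)×266 + (3200.0/2)×0.29×£158.80 = £1,213,828.50.
Lowest total cost among the candidates is at Q = 285.9.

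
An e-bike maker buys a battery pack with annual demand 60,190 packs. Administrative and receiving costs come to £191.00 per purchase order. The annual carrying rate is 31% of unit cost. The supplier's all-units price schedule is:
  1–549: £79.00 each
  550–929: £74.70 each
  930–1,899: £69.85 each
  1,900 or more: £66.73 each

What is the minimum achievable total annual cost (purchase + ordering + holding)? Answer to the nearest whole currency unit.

TC* ≈ £4,042,181

Holding cost per unit per year at price C is H = 0.31·C.
For each price level, check whether its EOQ is feasible; otherwise the best quantity at that price is the breakpoint.
Tier 1 (£79.00): EOQ = 968.9 exceeds tier's upper bound 549, so this tier is dominated.
Tier 2 (£74.70): EOQ = 996.4 exceeds tier's upper bound 929, so this tier is dominated.
EOQ at £69.85 = 1030.5 (feasible in tier 3): TC = 60,190×£69.85 + (60,190/1030.5)×191 + (1030.5/2)×0.31×£69.85 = £4,226,584.50.
EOQ at £66.73 = 1054.3 < 1900, so use break Q=1900: TC = 60,190×£66.73 + (60,190/1900.0)×191 + (1900.0/2)×0.31×£66.73 = £4,042,181.36.
Lowest total cost among the candidates is at Q = 1900.0.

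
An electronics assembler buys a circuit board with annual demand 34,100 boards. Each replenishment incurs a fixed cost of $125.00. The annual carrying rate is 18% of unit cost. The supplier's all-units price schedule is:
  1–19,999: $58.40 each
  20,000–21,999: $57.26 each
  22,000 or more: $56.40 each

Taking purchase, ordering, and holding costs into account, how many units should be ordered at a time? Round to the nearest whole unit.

Q* ≈ 901 boards

Holding cost per unit per year at price C is H = 0.18·C.
Candidates are each tier's EOQ (if it falls in that tier) and each price-break quantity.
EOQ at $58.40 = 900.5 (feasible in tier 1): TC = 34,100×$58.40 + (34,100/900.5)×125 + (900.5/2)×0.18×$58.40 = $2,000,906.51.
EOQ at $57.26 = 909.5 < 20000, so use break Q=20000: TC = 34,100×$57.26 + (34,100/20000.0)×125 + (20000.0/2)×0.18×$57.26 = $2,055,847.12.
EOQ at $56.40 = 916.4 < 22000, so use break Q=22000: TC = 34,100×$56.40 + (34,100/22000.0)×125 + (22000.0/2)×0.18×$56.40 = $2,035,105.75.
Lowest total cost is $2,000,906.51 at Q = 900.5.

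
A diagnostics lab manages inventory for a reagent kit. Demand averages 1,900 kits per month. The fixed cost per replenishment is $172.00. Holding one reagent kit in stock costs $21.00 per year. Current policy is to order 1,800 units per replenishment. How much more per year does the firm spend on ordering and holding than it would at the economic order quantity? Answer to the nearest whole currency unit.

Extra cost ≈ $8,245 per year

Annual demand D = 1,900 × 12 = 22,800.
EOQ = √(2DS/H) = √(2 × 22,800 × 172 / 21) ≈ 611.13.
Cost at Q* = (D/Q*)S + (Q*/2)H = √(2DSH) ≈ $12,833.83.
Cost at Q = 1,800: (22,800/1,800)×172 + (1,800/2)×21 = $2,178.67 + $18,900.00 = $21,078.67.
Excess = $21,078.67 − $12,833.83 = $8,244.84.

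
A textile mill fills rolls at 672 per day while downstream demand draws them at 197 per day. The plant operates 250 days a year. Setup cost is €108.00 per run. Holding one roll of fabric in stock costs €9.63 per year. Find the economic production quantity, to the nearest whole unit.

Annual demand D = 197 × 250 = 49,250.
Production build-up factor (1 − d/p) = 1 − 197/672 = 0.7068.
Q* = √(2DS / (H(1 − d/p))) = √(2 × 49,250 × 108 / (9.63 × 0.7068)).
= √(10,638,000 / 6.8069) ≈ 1250.129.

Q* ≈ 1,250 rolls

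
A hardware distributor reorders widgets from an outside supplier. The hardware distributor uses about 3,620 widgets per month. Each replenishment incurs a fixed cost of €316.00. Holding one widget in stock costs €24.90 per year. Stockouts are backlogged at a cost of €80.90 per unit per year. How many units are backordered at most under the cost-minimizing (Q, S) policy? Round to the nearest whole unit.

Annual demand D = 3,620 × 12 = 43,440.
With planned backorders, Q* = √(2DS/H) · √((H+B)/B).
√(2DS/H) = √(2 × 43,440 × 316 / 24.9) = 1050.035.
√((H+B)/B) = √((24.9+80.9)/80.9) = 1.1436.
Q* ≈ 1200.805.
S* = Q* · H/(H+B) = 1200.805 × 24.9/105.8 ≈ 282.609.

S* ≈ 283 widgets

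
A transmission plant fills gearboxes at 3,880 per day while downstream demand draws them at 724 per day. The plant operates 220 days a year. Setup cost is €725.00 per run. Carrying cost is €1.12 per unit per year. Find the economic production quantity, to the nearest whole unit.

Annual demand D = 724 × 220 = 159,280.
Production build-up factor (1 − d/p) = 1 − 724/3,880 = 0.8134.
Q* = √(2DS / (H(1 − d/p))) = √(2 × 159,280 × 725 / (1.12 × 0.8134)).
= √(230,956,000 / 0.911) ≈ 15922.196.

Q* ≈ 15,922 gearboxes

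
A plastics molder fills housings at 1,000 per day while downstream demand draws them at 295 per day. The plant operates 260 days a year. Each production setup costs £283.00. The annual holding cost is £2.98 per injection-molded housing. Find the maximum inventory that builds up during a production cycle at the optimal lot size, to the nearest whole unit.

I_max ≈ 3,205 housings

Annual demand D = 295 × 260 = 76,700.
Production build-up factor (1 − d/p) = 1 − 295/1,000 = 0.7050.
Q* = √(2DS / (H(1 − d/p))) = √(2 × 76,700 × 283 / (2.98 × 0.7050)).
= √(43,412,200 / 2.1009) ≈ 4545.726.
Maximum inventory = Q*(1 − d/p) = 4545.726 × 0.7050 ≈ 3204.736.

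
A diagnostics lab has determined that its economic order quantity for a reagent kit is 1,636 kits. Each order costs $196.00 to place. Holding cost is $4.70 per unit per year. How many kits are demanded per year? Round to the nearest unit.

D ≈ 32,091 kits per year

The basic EOQ model gives Q* = √(2DS/H); rearrange for the unknown.
From Q* = √(2DS/H): D = Q*²H / (2S) = 1,636² × 4.7 / (2 × 196) = 32090.641.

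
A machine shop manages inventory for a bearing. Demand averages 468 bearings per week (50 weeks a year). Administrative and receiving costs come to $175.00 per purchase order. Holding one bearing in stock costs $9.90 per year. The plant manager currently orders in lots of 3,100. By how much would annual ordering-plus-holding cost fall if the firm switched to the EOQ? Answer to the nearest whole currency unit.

Annual demand D = 468 × 50 = 23,400.
EOQ = √(2DS/H) = √(2 × 23,400 × 175 / 9.9) ≈ 909.55.
Cost at Q* = (D/Q*)S + (Q*/2)H = √(2DSH) ≈ $9,004.50.
Cost at Q = 3,100: (23,400/3,100)×175 + (3,100/2)×9.9 = $1,320.97 + $15,345.00 = $16,665.97.
Excess = $16,665.97 − $9,004.50 = $7,661.47.

Extra cost ≈ $7,661 per year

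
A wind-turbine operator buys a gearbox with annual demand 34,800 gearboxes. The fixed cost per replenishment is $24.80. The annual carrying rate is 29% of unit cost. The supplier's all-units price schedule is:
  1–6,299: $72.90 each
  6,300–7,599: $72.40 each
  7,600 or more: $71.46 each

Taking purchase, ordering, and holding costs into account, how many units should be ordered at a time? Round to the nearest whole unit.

Holding cost per unit per year at price C is H = 0.29·C.
Candidates are each tier's EOQ (if it falls in that tier) and each price-break quantity.
EOQ at $72.90 = 285.7 (feasible in tier 1): TC = 34,800×$72.90 + (34,800/285.7)×24.8 + (285.7/2)×0.29×$72.90 = $2,542,960.78.
EOQ at $72.40 = 286.7 < 6300, so use break Q=6300: TC = 34,800×$72.40 + (34,800/6300.0)×24.8 + (6300.0/2)×0.29×$72.40 = $2,585,794.39.
EOQ at $71.46 = 288.6 < 7600, so use break Q=7600: TC = 34,800×$71.46 + (34,800/7600.0)×24.8 + (7600.0/2)×0.29×$71.46 = $2,565,670.48.
Lowest total cost is $2,542,960.78 at Q = 285.7.

Q* ≈ 286 gearboxes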